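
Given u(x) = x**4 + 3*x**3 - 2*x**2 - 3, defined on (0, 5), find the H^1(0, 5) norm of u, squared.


||u||_{H^1}^2 = 33016745/36

The H^1 norm (squared) on an interval (0, L) is
  ||u||_{H^1}^2 = ∫_0^L u(x)^2 dx + ∫_0^L u'(x)^2 dx.
Compute u'(x) = 4*x**3 + 9*x**2 - 4*x.
Then u(x)^2 = x**8 + 6*x**7 + 5*x**6 - 12*x**5 - 2*x**4 - 18*x**3 + 12*x**2 + 9 and u'(x)^2 = 16*x**6 + 72*x**5 + 49*x**4 - 72*x**3 + 16*x**2.
Integrate each monomial from 0 to 5 using ∫_0^5 c·x^n dx = c·5^(n+1)/(n+1):
  ∫_0^5 u(x)^2 dx = ∫_0^5 (x^8 + 6*x^7 + 5*x^6 - 12*x^5 - 2*x^4 - 18*x^3 + 12*x^2 + 9) dx. Term by term:
    ∫_0^5 x^8 dx = 1953125/9;  ∫_0^5 6*x^7 dx = 1171875/4;  ∫_0^5 5*x^6 dx = 390625/7;
    ∫_0^5 -12*x^5 dx = -31250;  ∫_0^5 -2*x^4 dx = -1250;  ∫_0^5 -18*x^3 dx = -5625/2;
    ∫_0^5 12*x^2 dx = 500;  ∫_0^5 9 dx = 45.
  Sum: 1953125/9 + 1171875/4 + 390625/7 − 31250 − 1250 − 5625/2 + 500 + 45 = 133816715/252.
  ∫_0^5 u'(x)^2 dx = ∫_0^5 (16*x^6 + 72*x^5 + 49*x^4 - 72*x^3 + 16*x^2) dx. Term by term:
    ∫_0^5 16*x^6 dx = 1250000/7;  ∫_0^5 72*x^5 dx = 187500;  ∫_0^5 49*x^4 dx = 30625;
    ∫_0^5 -72*x^3 dx = -11250;  ∫_0^5 16*x^2 dx = 2000/3.
  Sum: 1250000/7 + 187500 + 30625 − 11250 + 2000/3 = 8108375/21.
Adding: ||u||_{H^1}^2 = 133816715/252 + 8108375/21 = 33016745/36.


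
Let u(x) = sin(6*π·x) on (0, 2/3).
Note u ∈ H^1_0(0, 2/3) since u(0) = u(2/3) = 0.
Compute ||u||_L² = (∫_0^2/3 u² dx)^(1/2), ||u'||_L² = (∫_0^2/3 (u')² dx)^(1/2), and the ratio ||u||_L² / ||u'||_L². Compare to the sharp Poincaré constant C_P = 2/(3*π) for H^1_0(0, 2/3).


||u||_L² / ||u'||_L² = 1/(6*π) < C_P = 2/(3*π).

u(x) = sin(6*π·x), so u'(x) = 6*π*cos(6*π*x).
Writing u(x) = A·sin(kπx/L) with A = 1 and k = 4, use ∫_0^L sin²(kπx/L) dx = L/2 and ∫_0^L cos²(kπx/L) dx = L/2.
u² = 1·sin²(6*π·x) and (u')² = 36*π^2·cos²(6*π·x), and each of sin², cos² integrates to L/2 = 1/3 over (0, 2/3).
∫_0^2/3 u² dx = 1/3, so ||u||_L² = sqrt(3)/3.
∫_0^2/3 (u')² dx = 12*π^2, so ||u'||_L² = 2*sqrt(3)*π.
Ratio ||u||_L² / ||u'||_L² = 1/(6*π).
Sharp Poincaré constant on H^1_0(0, 2/3) is C_P = L/π = 2/(3*π), achieved by sin(3*π/2·x).
This is the k = 4 harmonic; the ratio L/(kπ) is strictly less than C_P = L/π, consistent with the sharp inequality ||u||_L² ≤ C_P ||u'||_L².


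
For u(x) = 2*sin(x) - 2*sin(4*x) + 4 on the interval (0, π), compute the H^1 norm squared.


||u||_{H^1(0,π)}^2 = 32 + 54*π

u'(x) = 2*cos(x) - 8*cos(4*x).
Expand u² and (u')² and integrate term by term on (0, π), using: for integers n ≥ 1, ∫_0^π sin²(nx) dx = ∫_0^π cos²(nx) dx = π/2; for n ≠ n', ∫_0^π sin(nx)sin(n'x) dx = ∫_0^π cos(nx)cos(n'x) dx = 0; and by product-to-sum, ∫_0^π sin(nx)cos(n'x) dx = ½∫_0^π [sin((n+n')x) + sin((n−n')x)] dx, which is 0 when n+n' is even and 2n/(n²−n'²) when n+n' is odd (it need not vanish on (0, π)). For the constant mode: ∫_0^π 1 dx = π, ∫_0^π cos(nx) dx = 0, ∫_0^π sin(nx) dx = (1−(−1)^n)/n.
  u² squared terms: (4)²·∫1 dx = 16·π = 16*π;  (-2)²·∫sin(4x)² dx = 4·π/2 = 2*π;  (2)²·∫sin(x)² dx = 4·π/2 = 2*π.
  u² cross terms: 2·(4)·(-2)·∫1·sin(4x) dx = -16·(0) = 0;  2·(4)·(2)·∫1·sin(x) dx = 16·(2) = 32;  2·(-2)·(2)·∫sin(4x)·sin(x) dx = -8·(0) = 0.
  So ∫_0^π u² dx = 16*π + 2*π + 2*π + 0 + 32 + 0 = 32 + 20*π.
  (u')² squared terms: (-8)²·∫cos(4x)² dx = 64·π/2 = 32*π;  (2)²·∫cos(x)² dx = 4·π/2 = 2*π.
  (u')² cross terms: 2·(-8)·(2)·∫cos(4x)·cos(x) dx = -32·(0) = 0.
  So ∫_0^π (u')² dx = 32*π + 2*π + 0 = 34*π.
||u||_{H^1}^2 = (32 + 20*π) + (34*π) = 32 + 54*π.


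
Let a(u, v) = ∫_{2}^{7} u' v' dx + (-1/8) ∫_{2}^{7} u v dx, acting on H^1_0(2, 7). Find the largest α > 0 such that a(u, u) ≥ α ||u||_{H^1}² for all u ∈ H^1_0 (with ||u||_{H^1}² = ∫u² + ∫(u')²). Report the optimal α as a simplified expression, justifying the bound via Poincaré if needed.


α = (-25/8 + π^2)/(π^2 + 25)

Coercivity of a(·,·) on H^1_0(2, 7) means a(u, u) ≥ α ||u||_{H^1}² for every u ∈ H^1_0.
The interval has length L = 5, and Poincaré/coercivity depend only on L. Here a(u, u) = ∫(u')² + (-1/8)·∫u².
Here c = -1/8 < 0 with |c| < (π/L)² = π^2/25, so coercivity still holds. The condition a(u,u) ≥ α||u||_{H^1}² reads (1−α)∫(u')² ≥ (α−c)∫u². Any admissible α is ≤ 1 (rapidly oscillating u have ∫u²/∫(u')² → 0), and α = 1 would force 0 ≥ (1−c)∫u², impossible since c < 1; so 1−α > 0. By the sharp Poincaré inequality on H^1_0 of an interval of length L, ∫(u')² ≥ (π/L)²∫u² with equality for the first sine mode sin(π(x−x₀)/L) (x₀ the left endpoint), so the inequality holds for all u iff (1−α)(π/L)² ≥ α − c, i.e. α ≤ ((π/L)² + c)/((π/L)² + 1) = (1 + c(L/π)²)/(1 + (L/π)²). (Direct route, valid since c ≤ 0: Poincaré gives c∫u² ≥ c(L/π)²∫(u')², so a(u,u) ≥ (1 + c(L/π)²)∫(u')², while ||u||_{H^1}² ≤ (1 + (L/π)²)∫(u')²; dividing yields the same α.) With (π/L)² = π^2/25 and c = -1/8, the largest admissible constant is α = ((π/L)² + c)/((π/L)² + 1).
Simplifying, α = (-25/8 + π^2)/(π^2 + 25).


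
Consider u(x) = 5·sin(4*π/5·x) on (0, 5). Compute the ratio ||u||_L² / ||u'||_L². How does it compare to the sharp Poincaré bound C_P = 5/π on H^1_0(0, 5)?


||u||_L² / ||u'||_L² = 5/(4*π) < C_P = 5/π.

u(x) = 5·sin(4*π/5·x), so u'(x) = 4*π*cos(4*π*x/5).
Writing u(x) = A·sin(kπx/L) with A = 5 and k = 4, use ∫_0^L sin²(kπx/L) dx = L/2 and ∫_0^L cos²(kπx/L) dx = L/2.
u² = 25·sin²(4*π/5·x) and (u')² = 16*π^2·cos²(4*π/5·x), and each of sin², cos² integrates to L/2 = 5/2 over (0, 5).
∫_0^5 u² dx = 125/2, so ||u||_L² = 5*sqrt(10)/2.
∫_0^5 (u')² dx = 40*π^2, so ||u'||_L² = 2*sqrt(10)*π.
Ratio ||u||_L² / ||u'||_L² = 5/(4*π).
Sharp Poincaré constant on H^1_0(0, 5) is C_P = L/π = 5/π, achieved by sin(π/5·x).
This is the k = 4 harmonic; the ratio L/(kπ) is strictly less than C_P = L/π, consistent with the sharp inequality ||u||_L² ≤ C_P ||u'||_L².


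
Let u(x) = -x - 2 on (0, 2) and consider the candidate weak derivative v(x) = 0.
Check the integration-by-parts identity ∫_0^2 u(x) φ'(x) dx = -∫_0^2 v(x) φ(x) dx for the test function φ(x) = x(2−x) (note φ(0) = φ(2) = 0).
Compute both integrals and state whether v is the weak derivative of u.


LHS = 4/3, RHS = 0. No, v is not the weak derivative of u.

u(x) = -x - 2, classical derivative u'(x) = -1.
φ(x) = x(2−x), so φ'(x) = 2 - 2*x.
Note φ(0) = φ(2) = 0, so the boundary term u·φ vanishes.
LHS = ∫_0^2 u(x) φ'(x) dx = ∫_0^2 (2*x^2 + 2*x - 4) dx. Term by term:
  ∫_0^2 2*x^2 dx = 16/3;  ∫_0^2 2*x dx = 4;  ∫_0^2 -4 dx = -8.
Sum: 16/3 + 4 − 8 = 4/3.
So LHS = 4/3.
∫_0^2 v(x) φ(x) dx = ∫_0^2 (0) dx. Term by term:
  ∫_0^2 0 dx = 0.
So RHS = -∫_0^2 v(x) φ(x) dx = 0.
LHS − RHS = 4/3 ≠ 0, so the identity fails.
(For a valid weak derivative the identity must hold for EVERY test function, in particular this one. The failure shows v is NOT the weak derivative of u.)
Correct weak derivative would be u'(x) = -1.


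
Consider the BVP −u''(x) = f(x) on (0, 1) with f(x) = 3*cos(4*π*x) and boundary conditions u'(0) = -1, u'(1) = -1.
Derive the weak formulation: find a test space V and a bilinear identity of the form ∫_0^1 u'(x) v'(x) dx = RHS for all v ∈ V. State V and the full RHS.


V = H^1(0, 1) (v unrestricted at boundary; u is determined up to an additive constant); weak form: ∫_0^1 u'v' dx = ∫_0^1 (3*cos(4*π*x)) v dx − v(1) + v(0) for all v ∈ V.

Multiply both sides by a test function v and integrate from 0 to 1:
  ∫_0^1 −u''(x) v(x) dx = ∫_0^1 f(x) v(x) dx.
Integrate the LHS by parts once:
  ∫_0^1 −u'' v dx = −[u'(x) v(x)]_0^1 + ∫_0^1 u'(x) v'(x) dx.
Thus ∫_0^1 u'(x) v'(x) dx = ∫_0^1 f(x) v(x) dx + [u'(x) v(x)]_0^1.
Choose V so that boundary terms are either known or forced to vanish.
u has inhomogeneous Neumann u'(0) = -1, u'(1) = -1. [u' v]_0^1 = (-1)·v(1) − (-1)·v(0) = − v(1) + v(0). Take V = H^1(0, 1); boundary term becomes part of RHS.
Weak formulation: find u (satisfying any essential BC) such that ∫_0^1 u'(x) v'(x) dx = ∫_0^1 f v dx − v(1) + v(0) for all v ∈ V (Neumann data are natural BCs: they enter the RHS as boundary terms).
Substituting f(x) = 3*cos(4*π*x), the right-hand side is ∫_0^1 (3*cos(4*π*x)) v dx − v(1) + v(0).
Compatibility check (pure Neumann): taking v ≡ 1 ∈ V gives 0 = ∫_0^1 f dx + (-1) − (-1), i.e. ∫_0^1 f dx must equal u'(0) − u'(1) = 0. Indeed ∫_0^1 (3*cos(4*π*x)) dx = 0, so the data are compatible. The solution is then unique only up to an additive constant (fix it e.g. by requiring ∫_0^1 u dx = 0).


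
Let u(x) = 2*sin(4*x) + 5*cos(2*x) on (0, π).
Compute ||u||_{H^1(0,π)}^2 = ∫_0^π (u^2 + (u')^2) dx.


||u||_{H^1(0,π)}^2 = 193*π/2

u'(x) = -10*sin(2*x) + 8*cos(4*x).
Expand u² and (u')² and integrate term by term on (0, π), using: for integers n ≥ 1, ∫_0^π sin²(nx) dx = ∫_0^π cos²(nx) dx = π/2; for n ≠ n', ∫_0^π sin(nx)sin(n'x) dx = ∫_0^π cos(nx)cos(n'x) dx = 0; and by product-to-sum, ∫_0^π sin(nx)cos(n'x) dx = ½∫_0^π [sin((n+n')x) + sin((n−n')x)] dx, which is 0 when n+n' is even and 2n/(n²−n'²) when n+n' is odd (it need not vanish on (0, π)).
  u² squared terms: (2)²·∫sin(4x)² dx = 4·π/2 = 2*π;  (5)²·∫cos(2x)² dx = 25·π/2 = 25*π/2.
  u² cross terms: 2·(2)·(5)·∫sin(4x)·cos(2x) dx = 20·(0) = 0.
  So ∫_0^π u² dx = 2*π + 25*π/2 + 0 = 29*π/2.
  (u')² squared terms: (-10)²·∫sin(2x)² dx = 100·π/2 = 50*π;  (8)²·∫cos(4x)² dx = 64·π/2 = 32*π.
  (u')² cross terms: 2·(-10)·(8)·∫sin(2x)·cos(4x) dx = -160·(0) = 0.
  So ∫_0^π (u')² dx = 50*π + 32*π + 0 = 82*π.
||u||_{H^1}^2 = (29*π/2) + (82*π) = 193*π/2.


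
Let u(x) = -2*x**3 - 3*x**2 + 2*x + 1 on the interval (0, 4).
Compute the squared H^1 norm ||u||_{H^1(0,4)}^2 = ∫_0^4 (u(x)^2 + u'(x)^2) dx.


||u||_{H^1}^2 = 3022868/105

The H^1 norm (squared) on an interval (0, L) is
  ||u||_{H^1}^2 = ∫_0^L u(x)^2 dx + ∫_0^L u'(x)^2 dx.
Compute u'(x) = -6*x**2 - 6*x + 2.
Then u(x)^2 = 4*x**6 + 12*x**5 + x**4 - 16*x**3 - 2*x**2 + 4*x + 1 and u'(x)^2 = 36*x**4 + 72*x**3 + 12*x**2 - 24*x + 4.
Integrate each monomial from 0 to 4 using ∫_0^4 c·x^n dx = c·4^(n+1)/(n+1):
  ∫_0^4 u(x)^2 dx = ∫_0^4 (4*x^6 + 12*x^5 + x^4 - 16*x^3 - 2*x^2 + 4*x + 1) dx. Term by term:
    ∫_0^4 4*x^6 dx = 65536/7;  ∫_0^4 12*x^5 dx = 8192;  ∫_0^4 x^4 dx = 1024/5;
    ∫_0^4 -16*x^3 dx = -1024;  ∫_0^4 -2*x^2 dx = -128/3;  ∫_0^4 4*x dx = 32;
    ∫_0^4 1 dx = 4.
  Sum: 65536/7 + 8192 + 1024/5 − 1024 − 128/3 + 32 + 4 = 1756484/105.
  ∫_0^4 u'(x)^2 dx = ∫_0^4 (36*x^4 + 72*x^3 + 12*x^2 - 24*x + 4) dx. Term by term:
    ∫_0^4 36*x^4 dx = 36864/5;  ∫_0^4 72*x^3 dx = 4608;  ∫_0^4 12*x^2 dx = 256;
    ∫_0^4 -24*x dx = -192;  ∫_0^4 4 dx = 16.
  Sum: 36864/5 + 4608 + 256 − 192 + 16 = 60304/5.
Adding: ||u||_{H^1}^2 = 1756484/105 + 60304/5 = 3022868/105.


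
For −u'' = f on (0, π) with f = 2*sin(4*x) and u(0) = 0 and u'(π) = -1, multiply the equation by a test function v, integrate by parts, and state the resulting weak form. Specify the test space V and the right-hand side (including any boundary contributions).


V = {v ∈ H^1(0, π) : v(0) = 0} (test functions vanish at x = 0 where u is specified); weak form: ∫_0^π u'v' dx = ∫_0^π (2*sin(4*x)) v dx − v(π) for all v ∈ V.

Multiply both sides by a test function v and integrate from 0 to π:
  ∫_0^π −u''(x) v(x) dx = ∫_0^π f(x) v(x) dx.
Integrate the LHS by parts once:
  ∫_0^π −u'' v dx = −[u'(x) v(x)]_0^π + ∫_0^π u'(x) v'(x) dx.
Thus ∫_0^π u'(x) v'(x) dx = ∫_0^π f(x) v(x) dx + [u'(x) v(x)]_0^π.
Choose V so that boundary terms are either known or forced to vanish.
Mixed BC: u(0) = 0 (Dirichlet) and u'(π) = -1 (Neumann). Define V = {v ∈ H^1(0, π) : v(0) = 0}. Then [u' v]_0^π = u'(π)·v(π) − u'(0)·0 = − v(π).
Weak formulation: find u (satisfying any essential BC) such that ∫_0^π u'(x) v'(x) dx = ∫_0^π f v dx − v(π) for all v ∈ V (Dirichlet at 0 absorbed into V; Neumann datum at x = π contributes the boundary term).
Substituting f(x) = 2*sin(4*x), the right-hand side is ∫_0^π (2*sin(4*x)) v dx − v(π).


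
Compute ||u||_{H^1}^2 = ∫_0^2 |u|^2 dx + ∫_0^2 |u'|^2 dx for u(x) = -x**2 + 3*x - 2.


||u||_{H^1}^2 = 86/15

The H^1 norm (squared) on an interval (0, L) is
  ||u||_{H^1}^2 = ∫_0^L u(x)^2 dx + ∫_0^L u'(x)^2 dx.
Compute u'(x) = 3 - 2*x.
Then u(x)^2 = x**4 - 6*x**3 + 13*x**2 - 12*x + 4 and u'(x)^2 = 4*x**2 - 12*x + 9.
Integrate each monomial from 0 to 2 using ∫_0^2 c·x^n dx = c·2^(n+1)/(n+1):
  ∫_0^2 u(x)^2 dx = ∫_0^2 (x^4 - 6*x^3 + 13*x^2 - 12*x + 4) dx. Term by term:
    ∫_0^2 x^4 dx = 32/5;  ∫_0^2 -6*x^3 dx = -24;  ∫_0^2 13*x^2 dx = 104/3;
    ∫_0^2 -12*x dx = -24;  ∫_0^2 4 dx = 8.
  Sum: 32/5 − 24 + 104/3 − 24 + 8 = 16/15.
  ∫_0^2 u'(x)^2 dx = ∫_0^2 (4*x^2 - 12*x + 9) dx. Term by term:
    ∫_0^2 4*x^2 dx = 32/3;  ∫_0^2 -12*x dx = -24;  ∫_0^2 9 dx = 18.
  Sum: 32/3 − 24 + 18 = 14/3.
Adding: ||u||_{H^1}^2 = 16/15 + 14/3 = 86/15.


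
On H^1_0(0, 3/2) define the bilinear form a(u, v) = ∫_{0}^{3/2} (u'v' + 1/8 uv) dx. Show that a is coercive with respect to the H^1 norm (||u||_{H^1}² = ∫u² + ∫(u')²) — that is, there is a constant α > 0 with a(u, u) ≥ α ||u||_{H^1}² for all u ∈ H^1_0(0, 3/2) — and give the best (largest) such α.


α = (9 + 32*π^2)/(8*(9 + 4*π^2))

Coercivity of a(·,·) on H^1_0(0, 3/2) means a(u, u) ≥ α ||u||_{H^1}² for every u ∈ H^1_0.
The interval has length L = 3/2, and Poincaré/coercivity depend only on L. Here a(u, u) = ∫(u')² + (1/8)·∫u².
Here 0 < c = 1/8 < 1. The condition a(u,u) ≥ α||u||_{H^1}² reads (1−α)∫(u')² ≥ (α−c)∫u². Any admissible α is ≤ 1 (rapidly oscillating u have ∫u²/∫(u')² → 0), and α = 1 would force 0 ≥ (1−c)∫u², impossible since c < 1; so 1−α > 0. By the sharp Poincaré inequality on H^1_0 of an interval of length L, ∫(u')² ≥ (π/L)²∫u² with equality for the first sine mode sin(π(x−x₀)/L) (x₀ the left endpoint), so the inequality holds for all u iff (1−α)(π/L)² ≥ α − c, i.e. α ≤ ((π/L)² + c)/((π/L)² + 1) = (1 + c(L/π)²)/(1 + (L/π)²). With (π/L)² = 4*π^2/9 and c = 1/8, the largest admissible constant is α = ((π/L)² + c)/((π/L)² + 1).
Simplifying, α = (9 + 32*π^2)/(8*(9 + 4*π^2)).


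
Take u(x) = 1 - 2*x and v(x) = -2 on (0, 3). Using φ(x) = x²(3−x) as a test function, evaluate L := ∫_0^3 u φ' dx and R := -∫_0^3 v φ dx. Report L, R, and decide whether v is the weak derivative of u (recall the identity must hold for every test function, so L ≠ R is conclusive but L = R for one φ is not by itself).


LHS = 27/2, RHS = 27/2. Yes, v = u' weakly.

u(x) = 1 - 2*x, classical derivative u'(x) = -2.
φ(x) = x²(3−x), so φ'(x) = 3*x*(2 - x).
Note φ(0) = φ(3) = 0, so the boundary term u·φ vanishes.
LHS = ∫_0^3 u(x) φ'(x) dx = ∫_0^3 (6*x^3 - 15*x^2 + 6*x) dx. Term by term:
  ∫_0^3 6*x^3 dx = 243/2;  ∫_0^3 -15*x^2 dx = -135;  ∫_0^3 6*x dx = 27.
Sum: 243/2 − 135 + 27 = 27/2.
So LHS = 27/2.
∫_0^3 v(x) φ(x) dx = ∫_0^3 (2*x^3 - 6*x^2) dx. Term by term:
  ∫_0^3 2*x^3 dx = 81/2;  ∫_0^3 -6*x^2 dx = -54.
Sum: 81/2 − 54 = -27/2.
So RHS = -∫_0^3 v(x) φ(x) dx = 27/2.
LHS = RHS, so the identity holds for this test φ.
Moreover u is smooth here and v(x) = u'(x) = -2 pointwise, so the identity holds for every test function. Hence v is the weak derivative of u.


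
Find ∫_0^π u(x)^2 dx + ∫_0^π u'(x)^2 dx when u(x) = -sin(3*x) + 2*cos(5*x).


||u||_{H^1(0,π)}^2 = 57*π

u'(x) = -10*sin(5*x) - 3*cos(3*x).
Expand u² and (u')² and integrate term by term on (0, π), using: for integers n ≥ 1, ∫_0^π sin²(nx) dx = ∫_0^π cos²(nx) dx = π/2; for n ≠ n', ∫_0^π sin(nx)sin(n'x) dx = ∫_0^π cos(nx)cos(n'x) dx = 0; and by product-to-sum, ∫_0^π sin(nx)cos(n'x) dx = ½∫_0^π [sin((n+n')x) + sin((n−n')x)] dx, which is 0 when n+n' is even and 2n/(n²−n'²) when n+n' is odd (it need not vanish on (0, π)).
  u² squared terms: (-1)²·∫sin(3x)² dx = 1·π/2 = π/2;  (2)²·∫cos(5x)² dx = 4·π/2 = 2*π.
  u² cross terms: 2·(-1)·(2)·∫sin(3x)·cos(5x) dx = -4·(0) = 0.
  So ∫_0^π u² dx = π/2 + 2*π + 0 = 5*π/2.
  (u')² squared terms: (-10)²·∫sin(5x)² dx = 100·π/2 = 50*π;  (-3)²·∫cos(3x)² dx = 9·π/2 = 9*π/2.
  (u')² cross terms: 2·(-10)·(-3)·∫sin(5x)·cos(3x) dx = 60·(0) = 0.
  So ∫_0^π (u')² dx = 50*π + 9*π/2 + 0 = 109*π/2.
||u||_{H^1}^2 = (5*π/2) + (109*π/2) = 57*π.


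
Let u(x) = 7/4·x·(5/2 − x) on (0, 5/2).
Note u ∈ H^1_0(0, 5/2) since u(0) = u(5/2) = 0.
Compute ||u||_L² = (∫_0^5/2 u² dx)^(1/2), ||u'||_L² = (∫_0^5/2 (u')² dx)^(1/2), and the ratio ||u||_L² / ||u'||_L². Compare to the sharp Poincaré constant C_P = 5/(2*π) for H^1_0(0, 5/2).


||u||_L² / ||u'||_L² = sqrt(10)/4 < C_P = 5/(2*π).

u(x) = 7/4·x·(5/2 − x), so u'(x) = 35/8 - 7*x/2.
u(x) = 7/4·x·(5/2 − x) vanishes at x = 0 and x = 5/2, so u ∈ H^1_0(0, 5/2). Differentiate via the product rule and integrate the resulting polynomials term by term.
  ∫_0^5/2 u² dx = ∫_0^5/2 (49*x^4/16 - 245*x^3/16 + 1225*x^2/64) dx. Term by term:
    ∫_0^5/2 49*x^4/16 dx = 30625/512;  ∫_0^5/2 -245*x^3/16 dx = -153125/1024;  ∫_0^5/2 1225*x^2/64 dx = 153125/1536.
  Sum: 30625/512 − 153125/1024 + 153125/1536 = 30625/3072.
  ∫_0^5/2 (u')² dx = ∫_0^5/2 (49*x^2/4 - 245*x/8 + 1225/64) dx. Term by term:
    ∫_0^5/2 49*x^2/4 dx = 6125/96;  ∫_0^5/2 -245*x/8 dx = -6125/64;  ∫_0^5/2 1225/64 dx = 6125/128.
  Sum: 6125/96 − 6125/64 + 6125/128 = 6125/384.
∫_0^5/2 u² dx = 30625/3072, so ||u||_L² = 175*sqrt(3)/96.
∫_0^5/2 (u')² dx = 6125/384, so ||u'||_L² = 35*sqrt(30)/48.
Ratio ||u||_L² / ||u'||_L² = sqrt(10)/4.
Sharp Poincaré constant on H^1_0(0, 5/2) is C_P = L/π = 5/(2*π), achieved by sin(2*π/5·x).
A polynomial bump cannot attain the sharp Poincaré constant (only the first sine eigenfunction does), so the ratio is strictly less than C_P, consistent with ||u||_L² ≤ C_P ||u'||_L².


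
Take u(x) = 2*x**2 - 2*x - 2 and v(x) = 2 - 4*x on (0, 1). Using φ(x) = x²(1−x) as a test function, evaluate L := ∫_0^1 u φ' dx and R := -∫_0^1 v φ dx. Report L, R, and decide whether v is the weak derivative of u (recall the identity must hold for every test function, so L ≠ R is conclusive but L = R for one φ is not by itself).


LHS = -1/30, RHS = 1/30. No, v is not the weak derivative of u.

u(x) = 2*x**2 - 2*x - 2, classical derivative u'(x) = 4*x - 2.
φ(x) = x²(1−x), so φ'(x) = x*(2 - 3*x).
Note φ(0) = φ(1) = 0, so the boundary term u·φ vanishes.
LHS = ∫_0^1 u(x) φ'(x) dx = ∫_0^1 (-6*x^4 + 10*x^3 + 2*x^2 - 4*x) dx. Term by term:
  ∫_0^1 -6*x^4 dx = -6/5;  ∫_0^1 10*x^3 dx = 5/2;  ∫_0^1 2*x^2 dx = 2/3;
  ∫_0^1 -4*x dx = -2.
Sum: -6/5 + 5/2 + 2/3 − 2 = -1/30.
So LHS = -1/30.
∫_0^1 v(x) φ(x) dx = ∫_0^1 (4*x^4 - 6*x^3 + 2*x^2) dx. Term by term:
  ∫_0^1 4*x^4 dx = 4/5;  ∫_0^1 -6*x^3 dx = -3/2;  ∫_0^1 2*x^2 dx = 2/3.
Sum: 4/5 − 3/2 + 2/3 = -1/30.
So RHS = -∫_0^1 v(x) φ(x) dx = 1/30.
LHS − RHS = -1/15 ≠ 0, so the identity fails.
(For a valid weak derivative the identity must hold for EVERY test function, in particular this one. The failure shows v is NOT the weak derivative of u.)
Correct weak derivative would be u'(x) = 4*x - 2.


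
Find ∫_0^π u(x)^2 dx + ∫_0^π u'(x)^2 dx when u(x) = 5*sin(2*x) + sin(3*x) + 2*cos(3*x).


||u||_{H^1(0,π)}^2 = -160 + 175*π/2

u'(x) = -6*sin(3*x) + 10*cos(2*x) + 3*cos(3*x).
Expand u² and (u')² and integrate term by term on (0, π), using: for integers n ≥ 1, ∫_0^π sin²(nx) dx = ∫_0^π cos²(nx) dx = π/2; for n ≠ n', ∫_0^π sin(nx)sin(n'x) dx = ∫_0^π cos(nx)cos(n'x) dx = 0; and by product-to-sum, ∫_0^π sin(nx)cos(n'x) dx = ½∫_0^π [sin((n+n')x) + sin((n−n')x)] dx, which is 0 when n+n' is even and 2n/(n²−n'²) when n+n' is odd (it need not vanish on (0, π)).
  u² squared terms: (2)²·∫cos(3x)² dx = 4·π/2 = 2*π;  (5)²·∫sin(2x)² dx = 25·π/2 = 25*π/2;  (1)²·∫sin(3x)² dx = 1·π/2 = π/2.
  u² cross terms: 2·(2)·(5)·∫cos(3x)·sin(2x) dx = 20·(-4/5) = -16;  2·(2)·(1)·∫cos(3x)·sin(3x) dx = 4·(0) = 0;  2·(5)·(1)·∫sin(2x)·sin(3x) dx = 10·(0) = 0.
  So ∫_0^π u² dx = 2*π + 25*π/2 + π/2 − 16 + 0 + 0 = -16 + 15*π.
  (u')² squared terms: (-6)²·∫sin(3x)² dx = 36·π/2 = 18*π;  (3)²·∫cos(3x)² dx = 9·π/2 = 9*π/2;  (10)²·∫cos(2x)² dx = 100·π/2 = 50*π.
  (u')² cross terms: 2·(-6)·(3)·∫sin(3x)·cos(3x) dx = -36·(0) = 0;  2·(-6)·(10)·∫sin(3x)·cos(2x) dx = -120·(6/5) = -144;  2·(3)·(10)·∫cos(3x)·cos(2x) dx = 60·(0) = 0.
  So ∫_0^π (u')² dx = 18*π + 9*π/2 + 50*π + 0 − 144 + 0 = -144 + 145*π/2.
||u||_{H^1}^2 = (-16 + 15*π) + (-144 + 145*π/2) = -160 + 175*π/2.


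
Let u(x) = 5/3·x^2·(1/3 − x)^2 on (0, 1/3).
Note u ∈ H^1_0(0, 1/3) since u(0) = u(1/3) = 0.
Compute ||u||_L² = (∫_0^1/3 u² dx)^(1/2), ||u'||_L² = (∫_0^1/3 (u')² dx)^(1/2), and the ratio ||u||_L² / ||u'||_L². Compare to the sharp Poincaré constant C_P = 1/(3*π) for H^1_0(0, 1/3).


||u||_L² / ||u'||_L² = sqrt(3)/18 < C_P = 1/(3*π).

u(x) = 5/3·x^2·(1/3 − x)^2, so u'(x) = 10*x*(3*x - 1)*(6*x - 1)/27.
u(x) = 5/3·x^2·(1/3 − x)^2 vanishes at x = 0 and x = 1/3, so u ∈ H^1_0(0, 1/3). Differentiate via the product rule and integrate the resulting polynomials term by term.
  ∫_0^1/3 u² dx = ∫_0^1/3 (25*x^8/9 - 100*x^7/27 + 50*x^6/27 - 100*x^5/243 + 25*x^4/729) dx. Term by term:
    ∫_0^1/3 25*x^8/9 dx = 25/1594323;  ∫_0^1/3 -100*x^7/27 dx = -25/354294;  ∫_0^1/3 50*x^6/27 dx = 50/413343;
    ∫_0^1/3 -100*x^5/243 dx = -50/531441;  ∫_0^1/3 25*x^4/729 dx = 5/177147.
  Sum: 25/1594323 − 25/354294 + 50/413343 − 50/531441 + 5/177147 = 5/22320522.
  ∫_0^1/3 (u')² dx = ∫_0^1/3 (400*x^6/9 - 400*x^5/9 + 1300*x^4/81 - 200*x^3/81 + 100*x^2/729) dx. Term by term:
    ∫_0^1/3 400*x^6/9 dx = 400/137781;  ∫_0^1/3 -400*x^5/9 dx = -200/19683;  ∫_0^1/3 1300*x^4/81 dx = 260/19683;
    ∫_0^1/3 -200*x^3/81 dx = -50/6561;  ∫_0^1/3 100*x^2/729 dx = 100/59049.
  Sum: 400/137781 − 200/19683 + 260/19683 − 50/6561 + 100/59049 = 10/413343.
∫_0^1/3 u² dx = 5/22320522, so ||u||_L² = sqrt(210)/30618.
∫_0^1/3 (u')² dx = 10/413343, so ||u'||_L² = sqrt(70)/1701.
Ratio ||u||_L² / ||u'||_L² = sqrt(3)/18.
Sharp Poincaré constant on H^1_0(0, 1/3) is C_P = L/π = 1/(3*π), achieved by sin(3*π·x).
A polynomial bump cannot attain the sharp Poincaré constant (only the first sine eigenfunction does), so the ratio is strictly less than C_P, consistent with ||u||_L² ≤ C_P ||u'||_L².


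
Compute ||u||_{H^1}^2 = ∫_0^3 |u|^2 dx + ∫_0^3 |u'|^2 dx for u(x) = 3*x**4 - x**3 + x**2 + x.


||u||_{H^1}^2 = 7937169/140

The H^1 norm (squared) on an interval (0, L) is
  ||u||_{H^1}^2 = ∫_0^L u(x)^2 dx + ∫_0^L u'(x)^2 dx.
Compute u'(x) = 12*x**3 - 3*x**2 + 2*x + 1.
Then u(x)^2 = 9*x**8 - 6*x**7 + 7*x**6 + 4*x**5 - x**4 + 2*x**3 + x**2 and u'(x)^2 = 144*x**6 - 72*x**5 + 57*x**4 + 12*x**3 - 2*x**2 + 4*x + 1.
Integrate each monomial from 0 to 3 using ∫_0^3 c·x^n dx = c·3^(n+1)/(n+1):
  ∫_0^3 u(x)^2 dx = ∫_0^3 (9*x^8 - 6*x^7 + 7*x^6 + 4*x^5 - x^4 + 2*x^3 + x^2) dx. Term by term:
    ∫_0^3 9*x^8 dx = 19683;  ∫_0^3 -6*x^7 dx = -19683/4;  ∫_0^3 7*x^6 dx = 2187;
    ∫_0^3 4*x^5 dx = 486;  ∫_0^3 -x^4 dx = -243/5;  ∫_0^3 2*x^3 dx = 81/2;
    ∫_0^3 x^2 dx = 9.
  Sum: 19683 − 19683/4 + 2187 + 486 − 243/5 + 81/2 + 9 = 348723/20.
  ∫_0^3 u'(x)^2 dx = ∫_0^3 (144*x^6 - 72*x^5 + 57*x^4 + 12*x^3 - 2*x^2 + 4*x + 1) dx. Term by term:
    ∫_0^3 144*x^6 dx = 314928/7;  ∫_0^3 -72*x^5 dx = -8748;  ∫_0^3 57*x^4 dx = 13851/5;
    ∫_0^3 12*x^3 dx = 243;  ∫_0^3 -2*x^2 dx = -18;  ∫_0^3 4*x dx = 18;
    ∫_0^3 1 dx = 3.
  Sum: 314928/7 − 8748 + 13851/5 + 243 − 18 + 18 + 3 = 1374027/35.
Adding: ||u||_{H^1}^2 = 348723/20 + 1374027/35 = 7937169/140.


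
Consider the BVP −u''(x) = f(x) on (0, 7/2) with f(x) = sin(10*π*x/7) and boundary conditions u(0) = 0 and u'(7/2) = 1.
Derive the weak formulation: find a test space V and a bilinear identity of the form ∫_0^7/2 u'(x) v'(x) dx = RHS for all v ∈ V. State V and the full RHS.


V = {v ∈ H^1(0, 7/2) : v(0) = 0} (test functions vanish at x = 0 where u is specified); weak form: ∫_0^7/2 u'v' dx = ∫_0^7/2 (sin(10*π*x/7)) v dx + v(7/2) for all v ∈ V.

Multiply both sides by a test function v and integrate from 0 to 7/2:
  ∫_0^7/2 −u''(x) v(x) dx = ∫_0^7/2 f(x) v(x) dx.
Integrate the LHS by parts once:
  ∫_0^7/2 −u'' v dx = −[u'(x) v(x)]_0^7/2 + ∫_0^7/2 u'(x) v'(x) dx.
Thus ∫_0^7/2 u'(x) v'(x) dx = ∫_0^7/2 f(x) v(x) dx + [u'(x) v(x)]_0^7/2.
Choose V so that boundary terms are either known or forced to vanish.
Mixed BC: u(0) = 0 (Dirichlet) and u'(7/2) = 1 (Neumann). Define V = {v ∈ H^1(0, 7/2) : v(0) = 0}. Then [u' v]_0^7/2 = u'(7/2)·v(7/2) − u'(0)·0 = v(7/2).
Weak formulation: find u (satisfying any essential BC) such that ∫_0^7/2 u'(x) v'(x) dx = ∫_0^7/2 f v dx + v(7/2) for all v ∈ V (Dirichlet at 0 absorbed into V; Neumann datum at x = 7/2 contributes the boundary term).
Substituting f(x) = sin(10*π*x/7), the right-hand side is ∫_0^7/2 (sin(10*π*x/7)) v dx + v(7/2).


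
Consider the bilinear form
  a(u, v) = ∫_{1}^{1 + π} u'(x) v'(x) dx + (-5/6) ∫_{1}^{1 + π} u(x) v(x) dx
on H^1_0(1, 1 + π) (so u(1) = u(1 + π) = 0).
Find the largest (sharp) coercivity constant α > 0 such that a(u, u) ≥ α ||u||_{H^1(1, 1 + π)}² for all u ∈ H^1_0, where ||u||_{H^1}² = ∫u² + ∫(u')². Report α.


α = 1/12

Coercivity of a(·,·) on H^1_0(1, 1 + π) means a(u, u) ≥ α ||u||_{H^1}² for every u ∈ H^1_0.
The interval has length L = π, and Poincaré/coercivity depend only on L. Here a(u, u) = ∫(u')² + (-5/6)·∫u².
Here c = -5/6 < 0 with |c| < (π/L)² = 1, so coercivity still holds. The condition a(u,u) ≥ α||u||_{H^1}² reads (1−α)∫(u')² ≥ (α−c)∫u². Any admissible α is ≤ 1 (rapidly oscillating u have ∫u²/∫(u')² → 0), and α = 1 would force 0 ≥ (1−c)∫u², impossible since c < 1; so 1−α > 0. By the sharp Poincaré inequality on H^1_0 of an interval of length L, ∫(u')² ≥ (π/L)²∫u² with equality for the first sine mode sin(π(x−x₀)/L) (x₀ the left endpoint), so the inequality holds for all u iff (1−α)(π/L)² ≥ α − c, i.e. α ≤ ((π/L)² + c)/((π/L)² + 1) = (1 + c(L/π)²)/(1 + (L/π)²). (Direct route, valid since c ≤ 0: Poincaré gives c∫u² ≥ c(L/π)²∫(u')², so a(u,u) ≥ (1 + c(L/π)²)∫(u')², while ||u||_{H^1}² ≤ (1 + (L/π)²)∫(u')²; dividing yields the same α.) With (π/L)² = 1 and c = -5/6, the largest admissible constant is α = ((π/L)² + c)/((π/L)² + 1).
Simplifying, α = 1/12.


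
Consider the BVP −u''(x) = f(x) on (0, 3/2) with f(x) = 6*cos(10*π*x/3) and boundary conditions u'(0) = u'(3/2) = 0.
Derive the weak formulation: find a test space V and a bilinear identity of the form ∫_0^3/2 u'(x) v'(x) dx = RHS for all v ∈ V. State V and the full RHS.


V = H^1(0, 3/2) (no boundary constraint on v; u is determined up to an additive constant); weak form: ∫_0^3/2 u'v' dx = ∫_0^3/2 (6*cos(10*π*x/3)) v dx for all v ∈ V.

Multiply both sides by a test function v and integrate from 0 to 3/2:
  ∫_0^3/2 −u''(x) v(x) dx = ∫_0^3/2 f(x) v(x) dx.
Integrate the LHS by parts once:
  ∫_0^3/2 −u'' v dx = −[u'(x) v(x)]_0^3/2 + ∫_0^3/2 u'(x) v'(x) dx.
Thus ∫_0^3/2 u'(x) v'(x) dx = ∫_0^3/2 f(x) v(x) dx + [u'(x) v(x)]_0^3/2.
Choose V so that boundary terms are either known or forced to vanish.
u has homogeneous Neumann: u'(0) = u'(3/2) = 0. So [u' v]_0^3/2 = 0·v(3/2) − 0·v(0) = 0 for any v; take V = H^1(0, 3/2).
Weak formulation: find u (satisfying any essential BC) such that ∫_0^3/2 u'(x) v'(x) dx = ∫_0^3/2 f v dx for all v ∈ V (homogeneous Neumann, so boundary terms vanish).
Substituting f(x) = 6*cos(10*π*x/3), the right-hand side is ∫_0^3/2 (6*cos(10*π*x/3)) v dx.
Compatibility check (pure Neumann): taking v ≡ 1 ∈ V gives 0 = ∫_0^3/2 f dx + (0) − (0), i.e. ∫_0^3/2 f dx must equal u'(0) − u'(3/2) = 0. Indeed ∫_0^3/2 (6*cos(10*π*x/3)) dx = 0, so the data are compatible. The solution is then unique only up to an additive constant (fix it e.g. by requiring ∫_0^3/2 u dx = 0).


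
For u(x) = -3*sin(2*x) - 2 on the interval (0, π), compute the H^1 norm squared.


||u||_{H^1(0,π)}^2 = 53*π/2

u'(x) = -6*cos(2*x).
Expand u² and (u')² and integrate term by term on (0, π), using: for integers n ≥ 1, ∫_0^π sin²(nx) dx = ∫_0^π cos²(nx) dx = π/2; for n ≠ n', ∫_0^π sin(nx)sin(n'x) dx = ∫_0^π cos(nx)cos(n'x) dx = 0; and by product-to-sum, ∫_0^π sin(nx)cos(n'x) dx = ½∫_0^π [sin((n+n')x) + sin((n−n')x)] dx, which is 0 when n+n' is even and 2n/(n²−n'²) when n+n' is odd (it need not vanish on (0, π)). For the constant mode: ∫_0^π 1 dx = π, ∫_0^π cos(nx) dx = 0, ∫_0^π sin(nx) dx = (1−(−1)^n)/n.
  u² squared terms: (-2)²·∫1 dx = 4·π = 4*π;  (-3)²·∫sin(2x)² dx = 9·π/2 = 9*π/2.
  u² cross terms: 2·(-2)·(-3)·∫1·sin(2x) dx = 12·(0) = 0.
  So ∫_0^π u² dx = 4*π + 9*π/2 + 0 = 17*π/2.
  (u')² squared terms: (-6)²·∫cos(2x)² dx = 36·π/2 = 18*π.
  So ∫_0^π (u')² dx = 18*π.
||u||_{H^1}^2 = (17*π/2) + (18*π) = 53*π/2.


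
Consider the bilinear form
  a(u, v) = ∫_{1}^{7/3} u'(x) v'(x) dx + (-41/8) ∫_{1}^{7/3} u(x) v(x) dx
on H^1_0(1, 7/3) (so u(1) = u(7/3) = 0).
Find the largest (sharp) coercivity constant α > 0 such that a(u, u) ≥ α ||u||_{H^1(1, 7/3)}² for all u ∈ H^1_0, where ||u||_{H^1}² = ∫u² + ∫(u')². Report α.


α = (-82 + 9*π^2)/(16 + 9*π^2)

Coercivity of a(·,·) on H^1_0(1, 7/3) means a(u, u) ≥ α ||u||_{H^1}² for every u ∈ H^1_0.
The interval has length L = 4/3, and Poincaré/coercivity depend only on L. Here a(u, u) = ∫(u')² + (-41/8)·∫u².
Here c = -41/8 < 0 with |c| < (π/L)² = 9*π^2/16, so coercivity still holds. The condition a(u,u) ≥ α||u||_{H^1}² reads (1−α)∫(u')² ≥ (α−c)∫u². Any admissible α is ≤ 1 (rapidly oscillating u have ∫u²/∫(u')² → 0), and α = 1 would force 0 ≥ (1−c)∫u², impossible since c < 1; so 1−α > 0. By the sharp Poincaré inequality on H^1_0 of an interval of length L, ∫(u')² ≥ (π/L)²∫u² with equality for the first sine mode sin(π(x−x₀)/L) (x₀ the left endpoint), so the inequality holds for all u iff (1−α)(π/L)² ≥ α − c, i.e. α ≤ ((π/L)² + c)/((π/L)² + 1) = (1 + c(L/π)²)/(1 + (L/π)²). (Direct route, valid since c ≤ 0: Poincaré gives c∫u² ≥ c(L/π)²∫(u')², so a(u,u) ≥ (1 + c(L/π)²)∫(u')², while ||u||_{H^1}² ≤ (1 + (L/π)²)∫(u')²; dividing yields the same α.) With (π/L)² = 9*π^2/16 and c = -41/8, the largest admissible constant is α = ((π/L)² + c)/((π/L)² + 1).
Simplifying, α = (-82 + 9*π^2)/(16 + 9*π^2).


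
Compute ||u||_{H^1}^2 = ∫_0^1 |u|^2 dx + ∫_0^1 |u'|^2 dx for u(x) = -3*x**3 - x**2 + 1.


||u||_{H^1}^2 = 5849/210

The H^1 norm (squared) on an interval (0, L) is
  ||u||_{H^1}^2 = ∫_0^L u(x)^2 dx + ∫_0^L u'(x)^2 dx.
Compute u'(x) = -9*x**2 - 2*x.
Then u(x)^2 = 9*x**6 + 6*x**5 + x**4 - 6*x**3 - 2*x**2 + 1 and u'(x)^2 = 81*x**4 + 36*x**3 + 4*x**2.
Integrate each monomial from 0 to 1 using ∫_0^1 c·x^n dx = c·1^(n+1)/(n+1):
  ∫_0^1 u(x)^2 dx = ∫_0^1 (9*x^6 + 6*x^5 + x^4 - 6*x^3 - 2*x^2 + 1) dx. Term by term:
    ∫_0^1 9*x^6 dx = 9/7;  ∫_0^1 6*x^5 dx = 1;  ∫_0^1 x^4 dx = 1/5;
    ∫_0^1 -6*x^3 dx = -3/2;  ∫_0^1 -2*x^2 dx = -2/3;  ∫_0^1 1 dx = 1.
  Sum: 9/7 + 1 + 1/5 − 3/2 − 2/3 + 1 = 277/210.
  ∫_0^1 u'(x)^2 dx = ∫_0^1 (81*x^4 + 36*x^3 + 4*x^2) dx. Term by term:
    ∫_0^1 81*x^4 dx = 81/5;  ∫_0^1 36*x^3 dx = 9;  ∫_0^1 4*x^2 dx = 4/3.
  Sum: 81/5 + 9 + 4/3 = 398/15.
Adding: ||u||_{H^1}^2 = 277/210 + 398/15 = 5849/210.


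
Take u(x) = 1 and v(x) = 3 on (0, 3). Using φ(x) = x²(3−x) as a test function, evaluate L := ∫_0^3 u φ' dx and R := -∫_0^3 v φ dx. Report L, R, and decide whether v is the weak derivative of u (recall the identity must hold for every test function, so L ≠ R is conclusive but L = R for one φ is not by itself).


LHS = 0, RHS = -81/4. No, v is not the weak derivative of u.

u(x) = 1, classical derivative u'(x) = 0.
φ(x) = x²(3−x), so φ'(x) = 3*x*(2 - x).
Note φ(0) = φ(3) = 0, so the boundary term u·φ vanishes.
LHS = ∫_0^3 u(x) φ'(x) dx = ∫_0^3 (-3*x^2 + 6*x) dx. Term by term:
  ∫_0^3 -3*x^2 dx = -27;  ∫_0^3 6*x dx = 27.
Sum: -27 + 27 = 0.
So LHS = 0.
∫_0^3 v(x) φ(x) dx = ∫_0^3 (-3*x^3 + 9*x^2) dx. Term by term:
  ∫_0^3 -3*x^3 dx = -243/4;  ∫_0^3 9*x^2 dx = 81.
Sum: -243/4 + 81 = 81/4.
So RHS = -∫_0^3 v(x) φ(x) dx = -81/4.
LHS − RHS = 81/4 ≠ 0, so the identity fails.
(For a valid weak derivative the identity must hold for EVERY test function, in particular this one. The failure shows v is NOT the weak derivative of u.)
Correct weak derivative would be u'(x) = 0.


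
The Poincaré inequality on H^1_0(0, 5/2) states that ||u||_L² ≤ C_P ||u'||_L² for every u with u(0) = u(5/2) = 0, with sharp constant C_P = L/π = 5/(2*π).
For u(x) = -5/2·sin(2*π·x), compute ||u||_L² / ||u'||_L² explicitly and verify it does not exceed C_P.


||u||_L² / ||u'||_L² = 1/(2*π) < C_P = 5/(2*π).

u(x) = -5/2·sin(2*π·x), so u'(x) = -5*π*cos(2*π*x).
Writing u(x) = A·sin(kπx/L) with A = -5/2 and k = 5, use ∫_0^L sin²(kπx/L) dx = L/2 and ∫_0^L cos²(kπx/L) dx = L/2.
u² = 25/4·sin²(2*π·x) and (u')² = 25*π^2·cos²(2*π·x), and each of sin², cos² integrates to L/2 = 5/4 over (0, 5/2).
∫_0^5/2 u² dx = 125/16, so ||u||_L² = 5*sqrt(5)/4.
∫_0^5/2 (u')² dx = 125*π^2/4, so ||u'||_L² = 5*sqrt(5)*π/2.
Ratio ||u||_L² / ||u'||_L² = 1/(2*π).
Sharp Poincaré constant on H^1_0(0, 5/2) is C_P = L/π = 5/(2*π), achieved by sin(2*π/5·x).
This is the k = 5 harmonic; the ratio L/(kπ) is strictly less than C_P = L/π, consistent with the sharp inequality ||u||_L² ≤ C_P ||u'||_L².


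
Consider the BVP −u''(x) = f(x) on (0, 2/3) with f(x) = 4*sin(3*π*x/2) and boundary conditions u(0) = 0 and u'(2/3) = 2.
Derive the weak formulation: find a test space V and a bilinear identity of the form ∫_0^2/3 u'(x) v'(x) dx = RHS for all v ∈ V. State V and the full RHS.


V = {v ∈ H^1(0, 2/3) : v(0) = 0} (test functions vanish at x = 0 where u is specified); weak form: ∫_0^2/3 u'v' dx = ∫_0^2/3 (4*sin(3*π*x/2)) v dx + 2·v(2/3) for all v ∈ V.

Multiply both sides by a test function v and integrate from 0 to 2/3:
  ∫_0^2/3 −u''(x) v(x) dx = ∫_0^2/3 f(x) v(x) dx.
Integrate the LHS by parts once:
  ∫_0^2/3 −u'' v dx = −[u'(x) v(x)]_0^2/3 + ∫_0^2/3 u'(x) v'(x) dx.
Thus ∫_0^2/3 u'(x) v'(x) dx = ∫_0^2/3 f(x) v(x) dx + [u'(x) v(x)]_0^2/3.
Choose V so that boundary terms are either known or forced to vanish.
Mixed BC: u(0) = 0 (Dirichlet) and u'(2/3) = 2 (Neumann). Define V = {v ∈ H^1(0, 2/3) : v(0) = 0}. Then [u' v]_0^2/3 = u'(2/3)·v(2/3) − u'(0)·0 = 2·v(2/3).
Weak formulation: find u (satisfying any essential BC) such that ∫_0^2/3 u'(x) v'(x) dx = ∫_0^2/3 f v dx + 2·v(2/3) for all v ∈ V (Dirichlet at 0 absorbed into V; Neumann datum at x = 2/3 contributes the boundary term).
Substituting f(x) = 4*sin(3*π*x/2), the right-hand side is ∫_0^2/3 (4*sin(3*π*x/2)) v dx + 2·v(2/3).


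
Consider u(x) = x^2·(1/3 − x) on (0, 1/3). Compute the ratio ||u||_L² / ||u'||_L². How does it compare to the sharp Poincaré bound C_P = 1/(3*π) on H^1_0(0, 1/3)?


||u||_L² / ||u'||_L² = sqrt(14)/42 < C_P = 1/(3*π).

u(x) = x^2·(1/3 − x), so u'(x) = x*(2 - 9*x)/3.
u(x) = x^2·(1/3 − x) vanishes at x = 0 and x = 1/3, so u ∈ H^1_0(0, 1/3). Differentiate via the product rule and integrate the resulting polynomials term by term.
  ∫_0^1/3 u² dx = ∫_0^1/3 (x^6 - 2*x^5/3 + x^4/9) dx. Term by term:
    ∫_0^1/3 x^6 dx = 1/15309;  ∫_0^1/3 -2*x^5/3 dx = -1/6561;  ∫_0^1/3 x^4/9 dx = 1/10935.
  Sum: 1/15309 − 1/6561 + 1/10935 = 1/229635.
  ∫_0^1/3 (u')² dx = ∫_0^1/3 (9*x^4 - 4*x^3 + 4*x^2/9) dx. Term by term:
    ∫_0^1/3 9*x^4 dx = 1/135;  ∫_0^1/3 -4*x^3 dx = -1/81;  ∫_0^1/3 4*x^2/9 dx = 4/729.
  Sum: 1/135 − 1/81 + 4/729 = 2/3645.
∫_0^1/3 u² dx = 1/229635, so ||u||_L² = sqrt(35)/2835.
∫_0^1/3 (u')² dx = 2/3645, so ||u'||_L² = sqrt(10)/135.
Ratio ||u||_L² / ||u'||_L² = sqrt(14)/42.
Sharp Poincaré constant on H^1_0(0, 1/3) is C_P = L/π = 1/(3*π), achieved by sin(3*π·x).
A polynomial bump cannot attain the sharp Poincaré constant (only the first sine eigenfunction does), so the ratio is strictly less than C_P, consistent with ||u||_L² ≤ C_P ||u'||_L².


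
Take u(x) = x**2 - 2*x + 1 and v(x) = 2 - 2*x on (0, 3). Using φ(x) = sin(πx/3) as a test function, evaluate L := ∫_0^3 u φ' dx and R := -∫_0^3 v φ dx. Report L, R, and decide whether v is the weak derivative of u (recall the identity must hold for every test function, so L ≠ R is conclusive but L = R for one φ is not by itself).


LHS = -6/π, RHS = 6/π. No, v is not the weak derivative of u.

u(x) = x**2 - 2*x + 1, classical derivative u'(x) = 2*x - 2.
φ(x) = sin(πx/3), so φ'(x) = π*cos(π*x/3)/3.
Note φ(0) = φ(3) = 0, so the boundary term u·φ vanishes.
LHS = ∫_0^3 u(x) φ'(x) dx = ∫_0^3 (π*x^2*cos(π*x/3)/3 - 2*π*x*cos(π*x/3)/3 + π*cos(π*x/3)/3) dx. Term by term:
  ∫_0^3 π*cos(π*x/3)/3 dx = 0;  ∫_0^3 -2*π*x*cos(π*x/3)/3 dx = 12/π;  ∫_0^3 π*x^2*cos(π*x/3)/3 dx = -18/π.
Sum: 0 + 12/π − 18/π = -6/π.
So LHS = -6/π.
∫_0^3 v(x) φ(x) dx = ∫_0^3 (-2*x*sin(π*x/3) + 2*sin(π*x/3)) dx. Term by term:
  ∫_0^3 2*sin(π*x/3) dx = 12/π;  ∫_0^3 -2*x*sin(π*x/3) dx = -18/π.
Sum: 12/π − 18/π = -6/π.
So RHS = -∫_0^3 v(x) φ(x) dx = 6/π.
LHS − RHS = -12/π ≠ 0, so the identity fails.
(For a valid weak derivative the identity must hold for EVERY test function, in particular this one. The failure shows v is NOT the weak derivative of u.)
Correct weak derivative would be u'(x) = 2*x - 2.


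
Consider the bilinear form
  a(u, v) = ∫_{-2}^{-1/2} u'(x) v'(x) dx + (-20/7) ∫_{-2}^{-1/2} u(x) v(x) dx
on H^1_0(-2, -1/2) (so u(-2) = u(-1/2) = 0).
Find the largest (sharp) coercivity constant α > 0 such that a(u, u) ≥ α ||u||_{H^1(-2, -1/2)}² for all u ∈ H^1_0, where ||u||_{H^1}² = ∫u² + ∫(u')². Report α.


α = 4*(-45 + 7*π^2)/(7*(9 + 4*π^2))

Coercivity of a(·,·) on H^1_0(-2, -1/2) means a(u, u) ≥ α ||u||_{H^1}² for every u ∈ H^1_0.
The interval has length L = 3/2, and Poincaré/coercivity depend only on L. Here a(u, u) = ∫(u')² + (-20/7)·∫u².
Here c = -20/7 < 0 with |c| < (π/L)² = 4*π^2/9, so coercivity still holds. The condition a(u,u) ≥ α||u||_{H^1}² reads (1−α)∫(u')² ≥ (α−c)∫u². Any admissible α is ≤ 1 (rapidly oscillating u have ∫u²/∫(u')² → 0), and α = 1 would force 0 ≥ (1−c)∫u², impossible since c < 1; so 1−α > 0. By the sharp Poincaré inequality on H^1_0 of an interval of length L, ∫(u')² ≥ (π/L)²∫u² with equality for the first sine mode sin(π(x−x₀)/L) (x₀ the left endpoint), so the inequality holds for all u iff (1−α)(π/L)² ≥ α − c, i.e. α ≤ ((π/L)² + c)/((π/L)² + 1) = (1 + c(L/π)²)/(1 + (L/π)²). (Direct route, valid since c ≤ 0: Poincaré gives c∫u² ≥ c(L/π)²∫(u')², so a(u,u) ≥ (1 + c(L/π)²)∫(u')², while ||u||_{H^1}² ≤ (1 + (L/π)²)∫(u')²; dividing yields the same α.) With (π/L)² = 4*π^2/9 and c = -20/7, the largest admissible constant is α = ((π/L)² + c)/((π/L)² + 1).
Simplifying, α = 4*(-45 + 7*π^2)/(7*(9 + 4*π^2)).


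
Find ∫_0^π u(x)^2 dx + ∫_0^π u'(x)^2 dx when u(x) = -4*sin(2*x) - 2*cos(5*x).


||u||_{H^1(0,π)}^2 = -1664/21 + 92*π

u'(x) = 10*sin(5*x) - 8*cos(2*x).
Expand u² and (u')² and integrate term by term on (0, π), using: for integers n ≥ 1, ∫_0^π sin²(nx) dx = ∫_0^π cos²(nx) dx = π/2; for n ≠ n', ∫_0^π sin(nx)sin(n'x) dx = ∫_0^π cos(nx)cos(n'x) dx = 0; and by product-to-sum, ∫_0^π sin(nx)cos(n'x) dx = ½∫_0^π [sin((n+n')x) + sin((n−n')x)] dx, which is 0 when n+n' is even and 2n/(n²−n'²) when n+n' is odd (it need not vanish on (0, π)).
  u² squared terms: (-4)²·∫sin(2x)² dx = 16·π/2 = 8*π;  (-2)²·∫cos(5x)² dx = 4·π/2 = 2*π.
  u² cross terms: 2·(-4)·(-2)·∫sin(2x)·cos(5x) dx = 16·(-4/21) = -64/21.
  So ∫_0^π u² dx = 8*π + 2*π − 64/21 = -64/21 + 10*π.
  (u')² squared terms: (-8)²·∫cos(2x)² dx = 64·π/2 = 32*π;  (10)²·∫sin(5x)² dx = 100·π/2 = 50*π.
  (u')² cross terms: 2·(-8)·(10)·∫cos(2x)·sin(5x) dx = -160·(10/21) = -1600/21.
  So ∫_0^π (u')² dx = 32*π + 50*π − 1600/21 = -1600/21 + 82*π.
||u||_{H^1}^2 = (-64/21 + 10*π) + (-1600/21 + 82*π) = -1664/21 + 92*π.
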